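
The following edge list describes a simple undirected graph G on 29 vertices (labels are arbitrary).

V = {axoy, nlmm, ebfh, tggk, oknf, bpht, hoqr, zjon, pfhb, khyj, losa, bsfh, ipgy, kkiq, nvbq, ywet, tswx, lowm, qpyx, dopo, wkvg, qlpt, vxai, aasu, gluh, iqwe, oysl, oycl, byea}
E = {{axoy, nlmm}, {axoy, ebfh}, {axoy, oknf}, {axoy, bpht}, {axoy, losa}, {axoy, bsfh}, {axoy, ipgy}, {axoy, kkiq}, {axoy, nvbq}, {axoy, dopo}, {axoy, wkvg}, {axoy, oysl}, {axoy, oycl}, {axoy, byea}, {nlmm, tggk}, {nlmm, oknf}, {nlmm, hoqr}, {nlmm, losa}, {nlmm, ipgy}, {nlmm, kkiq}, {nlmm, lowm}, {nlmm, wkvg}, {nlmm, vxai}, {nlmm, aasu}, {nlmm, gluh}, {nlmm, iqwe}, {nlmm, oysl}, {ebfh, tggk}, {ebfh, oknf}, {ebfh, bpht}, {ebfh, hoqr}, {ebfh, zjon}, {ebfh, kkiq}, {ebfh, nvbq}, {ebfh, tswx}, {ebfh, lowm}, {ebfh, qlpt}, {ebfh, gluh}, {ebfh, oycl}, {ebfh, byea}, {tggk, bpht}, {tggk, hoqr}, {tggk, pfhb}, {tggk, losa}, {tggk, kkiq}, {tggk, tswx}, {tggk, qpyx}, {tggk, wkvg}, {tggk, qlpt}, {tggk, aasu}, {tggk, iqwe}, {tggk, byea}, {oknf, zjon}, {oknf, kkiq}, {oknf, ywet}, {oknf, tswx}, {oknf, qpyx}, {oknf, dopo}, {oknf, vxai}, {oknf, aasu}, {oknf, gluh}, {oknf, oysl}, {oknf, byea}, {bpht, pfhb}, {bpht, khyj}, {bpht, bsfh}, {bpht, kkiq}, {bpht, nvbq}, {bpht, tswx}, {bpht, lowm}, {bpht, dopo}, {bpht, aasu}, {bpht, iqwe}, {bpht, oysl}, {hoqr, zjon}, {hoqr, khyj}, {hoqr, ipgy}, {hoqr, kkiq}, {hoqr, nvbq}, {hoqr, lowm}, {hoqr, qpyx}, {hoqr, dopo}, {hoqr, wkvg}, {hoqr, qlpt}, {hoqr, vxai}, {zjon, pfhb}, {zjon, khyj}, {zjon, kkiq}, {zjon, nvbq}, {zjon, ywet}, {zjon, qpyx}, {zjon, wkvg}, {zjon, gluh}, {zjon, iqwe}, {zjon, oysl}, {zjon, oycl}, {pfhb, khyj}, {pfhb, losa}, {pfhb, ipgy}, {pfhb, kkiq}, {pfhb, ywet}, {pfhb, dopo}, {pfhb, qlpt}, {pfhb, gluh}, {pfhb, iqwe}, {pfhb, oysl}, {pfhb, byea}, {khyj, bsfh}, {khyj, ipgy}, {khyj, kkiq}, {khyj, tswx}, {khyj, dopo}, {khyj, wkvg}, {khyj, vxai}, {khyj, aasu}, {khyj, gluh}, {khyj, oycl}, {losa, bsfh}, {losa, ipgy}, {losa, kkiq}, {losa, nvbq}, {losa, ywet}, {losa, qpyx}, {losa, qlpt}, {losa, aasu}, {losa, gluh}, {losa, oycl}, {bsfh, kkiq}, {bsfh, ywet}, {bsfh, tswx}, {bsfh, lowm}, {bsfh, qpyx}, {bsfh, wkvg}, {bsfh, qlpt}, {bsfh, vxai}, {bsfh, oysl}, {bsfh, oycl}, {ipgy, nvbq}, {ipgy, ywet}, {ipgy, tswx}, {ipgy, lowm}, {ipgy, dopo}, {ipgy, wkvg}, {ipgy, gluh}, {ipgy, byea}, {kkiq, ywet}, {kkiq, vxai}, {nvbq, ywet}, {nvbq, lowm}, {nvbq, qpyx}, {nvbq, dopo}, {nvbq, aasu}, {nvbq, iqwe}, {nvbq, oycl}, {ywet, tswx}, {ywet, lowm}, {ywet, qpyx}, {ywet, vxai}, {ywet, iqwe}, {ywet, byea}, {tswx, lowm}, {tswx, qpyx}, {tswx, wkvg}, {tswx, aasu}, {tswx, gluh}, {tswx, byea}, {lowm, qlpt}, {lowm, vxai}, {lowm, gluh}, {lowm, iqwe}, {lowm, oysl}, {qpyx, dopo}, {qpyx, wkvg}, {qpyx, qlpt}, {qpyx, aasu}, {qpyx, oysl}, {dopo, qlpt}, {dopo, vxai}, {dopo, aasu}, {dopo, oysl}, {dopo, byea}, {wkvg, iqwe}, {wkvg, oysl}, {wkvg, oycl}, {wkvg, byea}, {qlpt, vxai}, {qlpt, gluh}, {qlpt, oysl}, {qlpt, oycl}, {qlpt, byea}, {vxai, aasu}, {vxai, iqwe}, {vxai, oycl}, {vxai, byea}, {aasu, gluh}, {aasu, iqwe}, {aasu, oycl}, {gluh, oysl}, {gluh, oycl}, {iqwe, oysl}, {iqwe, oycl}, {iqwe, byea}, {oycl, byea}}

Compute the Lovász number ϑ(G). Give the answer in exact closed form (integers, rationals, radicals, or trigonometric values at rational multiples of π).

sqrt(29)

deg(oysl) = 14; N(oysl) = {axoy, nlmm, oknf, bpht, zjon, pfhb, bsfh, lowm, qpyx, dopo, wkvg, qlpt, gluh, iqwe}.
Vertex ipgy has 14 neighbors: axoy, nlmm, hoqr, pfhb, khyj, losa, nvbq, ywet, tswx, lowm, dopo, wkvg, gluh, byea.
deg(dopo) = 14; N(dopo) = {axoy, oknf, bpht, hoqr, pfhb, khyj, ipgy, nvbq, qpyx, qlpt, vxai, aasu, oysl, byea}.
Vertex lowm has 14 neighbors: nlmm, ebfh, bpht, hoqr, bsfh, ipgy, nvbq, ywet, tswx, qlpt, vxai, gluh, iqwe, oysl.
G on 29 vertices is 14-regular; strongly regular (29,14,6,7).
The 3 distinct eigenvalues: [14.0, 2.193, -3.193].
ϑ = −N·λ_min/(λ_max−λ_min) = −29·(-sqrt(29)/2 - 1/2)/(14−(-sqrt(29)/2 - 1/2)) = sqrt(29).
= 5.38516481… (decimal).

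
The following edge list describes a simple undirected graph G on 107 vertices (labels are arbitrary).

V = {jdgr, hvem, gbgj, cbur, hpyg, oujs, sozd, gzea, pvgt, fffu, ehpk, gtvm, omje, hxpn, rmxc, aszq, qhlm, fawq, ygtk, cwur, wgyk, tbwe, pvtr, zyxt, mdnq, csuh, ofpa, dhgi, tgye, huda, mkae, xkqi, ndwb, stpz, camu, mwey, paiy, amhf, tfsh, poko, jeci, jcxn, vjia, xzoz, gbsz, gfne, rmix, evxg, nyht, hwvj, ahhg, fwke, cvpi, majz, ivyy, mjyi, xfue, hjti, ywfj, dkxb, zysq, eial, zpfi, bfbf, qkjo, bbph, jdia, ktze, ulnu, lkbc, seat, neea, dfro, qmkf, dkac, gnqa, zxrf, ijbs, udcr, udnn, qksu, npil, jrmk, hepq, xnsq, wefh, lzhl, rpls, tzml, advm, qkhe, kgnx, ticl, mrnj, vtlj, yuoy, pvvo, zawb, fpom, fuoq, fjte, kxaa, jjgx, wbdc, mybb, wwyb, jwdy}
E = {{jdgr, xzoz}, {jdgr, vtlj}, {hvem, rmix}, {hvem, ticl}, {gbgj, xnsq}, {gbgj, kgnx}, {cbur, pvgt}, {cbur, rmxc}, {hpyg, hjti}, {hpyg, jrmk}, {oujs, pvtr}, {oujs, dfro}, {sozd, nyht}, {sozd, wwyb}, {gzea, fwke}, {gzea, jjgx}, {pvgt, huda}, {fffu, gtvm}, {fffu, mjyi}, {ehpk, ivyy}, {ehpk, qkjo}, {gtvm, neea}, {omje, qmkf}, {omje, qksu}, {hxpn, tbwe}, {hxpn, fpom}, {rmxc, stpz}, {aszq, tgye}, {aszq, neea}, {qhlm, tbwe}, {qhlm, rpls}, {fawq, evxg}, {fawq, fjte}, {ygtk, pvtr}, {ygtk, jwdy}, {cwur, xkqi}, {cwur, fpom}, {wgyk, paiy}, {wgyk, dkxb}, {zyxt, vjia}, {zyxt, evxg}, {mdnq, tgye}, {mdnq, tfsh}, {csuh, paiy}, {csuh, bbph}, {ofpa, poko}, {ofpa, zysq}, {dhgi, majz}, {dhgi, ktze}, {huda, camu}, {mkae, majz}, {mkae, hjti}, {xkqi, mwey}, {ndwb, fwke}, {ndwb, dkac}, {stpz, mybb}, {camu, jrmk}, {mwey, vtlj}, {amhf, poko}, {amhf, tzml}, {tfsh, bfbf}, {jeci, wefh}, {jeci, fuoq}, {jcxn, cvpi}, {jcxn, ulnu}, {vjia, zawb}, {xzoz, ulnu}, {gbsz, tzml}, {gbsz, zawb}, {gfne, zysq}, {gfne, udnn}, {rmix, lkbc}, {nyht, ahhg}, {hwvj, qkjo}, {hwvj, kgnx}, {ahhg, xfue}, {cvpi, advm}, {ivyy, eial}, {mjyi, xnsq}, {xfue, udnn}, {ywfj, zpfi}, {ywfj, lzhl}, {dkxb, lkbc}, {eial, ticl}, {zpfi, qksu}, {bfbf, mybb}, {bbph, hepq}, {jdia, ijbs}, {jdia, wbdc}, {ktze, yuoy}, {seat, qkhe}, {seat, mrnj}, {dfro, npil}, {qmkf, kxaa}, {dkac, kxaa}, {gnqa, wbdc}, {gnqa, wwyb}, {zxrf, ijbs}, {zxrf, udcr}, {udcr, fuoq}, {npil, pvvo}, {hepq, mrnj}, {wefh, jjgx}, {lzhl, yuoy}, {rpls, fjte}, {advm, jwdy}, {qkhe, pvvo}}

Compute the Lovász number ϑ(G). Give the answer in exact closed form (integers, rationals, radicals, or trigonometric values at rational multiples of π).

107*cos(pi/107)/(cos(pi/107) + 1)

deg(hpyg) = 2; N(hpyg) = {hjti, jrmk}.
Vertex mwey has 2 neighbors: xkqi, vtlj.
N(ofpa) = {poko, zysq}, |N(ofpa)| = 2.
Vertex fffu has 2 neighbors: gtvm, mjyi.
2-regular, N=107; a single 107-cycle (edge-transitive).
The 54 distinct eigenvalues: [2.0, 1.996553, 1.986223, 1.969046, 1.945082, 1.914413, 1.877144, 1.833404, 1.783344, 1.727137, 1.664975, 1.597075, 1.523668, 1.44501, 1.36137, 1.273037, 1.180316, 1.083526, 0.983001, 0.879087, 0.772143, 0.662537, 0.550647, 0.43686, 0.321566, 0.205163, 0.088054, -0.02936, -0.146672, -0.263478, -0.379376, -0.493966, -0.606854, -0.717649, -0.825971, -0.931446, -1.033709, -1.132409, -1.227206, -1.317772, -1.403795, -1.484979, -1.561044, -1.631728, -1.696787, -1.755997, -1.809154, -1.856074, -1.896596, -1.930579, -1.957908, -1.978487, -1.992247, -1.999138].
−107·(-2*cos(pi/107)) / ((2)−(-2*cos(pi/107))) = 107*cos(pi/107)/(cos(pi/107) + 1) = ϑ(G).
= 53.48846843… (decimal).
Sandwich: α(G)=53 ≤ ϑ(G)=107*cos(pi/107)/(cos(pi/107) + 1) ≤ χ(Ḡ)=54 (both strict).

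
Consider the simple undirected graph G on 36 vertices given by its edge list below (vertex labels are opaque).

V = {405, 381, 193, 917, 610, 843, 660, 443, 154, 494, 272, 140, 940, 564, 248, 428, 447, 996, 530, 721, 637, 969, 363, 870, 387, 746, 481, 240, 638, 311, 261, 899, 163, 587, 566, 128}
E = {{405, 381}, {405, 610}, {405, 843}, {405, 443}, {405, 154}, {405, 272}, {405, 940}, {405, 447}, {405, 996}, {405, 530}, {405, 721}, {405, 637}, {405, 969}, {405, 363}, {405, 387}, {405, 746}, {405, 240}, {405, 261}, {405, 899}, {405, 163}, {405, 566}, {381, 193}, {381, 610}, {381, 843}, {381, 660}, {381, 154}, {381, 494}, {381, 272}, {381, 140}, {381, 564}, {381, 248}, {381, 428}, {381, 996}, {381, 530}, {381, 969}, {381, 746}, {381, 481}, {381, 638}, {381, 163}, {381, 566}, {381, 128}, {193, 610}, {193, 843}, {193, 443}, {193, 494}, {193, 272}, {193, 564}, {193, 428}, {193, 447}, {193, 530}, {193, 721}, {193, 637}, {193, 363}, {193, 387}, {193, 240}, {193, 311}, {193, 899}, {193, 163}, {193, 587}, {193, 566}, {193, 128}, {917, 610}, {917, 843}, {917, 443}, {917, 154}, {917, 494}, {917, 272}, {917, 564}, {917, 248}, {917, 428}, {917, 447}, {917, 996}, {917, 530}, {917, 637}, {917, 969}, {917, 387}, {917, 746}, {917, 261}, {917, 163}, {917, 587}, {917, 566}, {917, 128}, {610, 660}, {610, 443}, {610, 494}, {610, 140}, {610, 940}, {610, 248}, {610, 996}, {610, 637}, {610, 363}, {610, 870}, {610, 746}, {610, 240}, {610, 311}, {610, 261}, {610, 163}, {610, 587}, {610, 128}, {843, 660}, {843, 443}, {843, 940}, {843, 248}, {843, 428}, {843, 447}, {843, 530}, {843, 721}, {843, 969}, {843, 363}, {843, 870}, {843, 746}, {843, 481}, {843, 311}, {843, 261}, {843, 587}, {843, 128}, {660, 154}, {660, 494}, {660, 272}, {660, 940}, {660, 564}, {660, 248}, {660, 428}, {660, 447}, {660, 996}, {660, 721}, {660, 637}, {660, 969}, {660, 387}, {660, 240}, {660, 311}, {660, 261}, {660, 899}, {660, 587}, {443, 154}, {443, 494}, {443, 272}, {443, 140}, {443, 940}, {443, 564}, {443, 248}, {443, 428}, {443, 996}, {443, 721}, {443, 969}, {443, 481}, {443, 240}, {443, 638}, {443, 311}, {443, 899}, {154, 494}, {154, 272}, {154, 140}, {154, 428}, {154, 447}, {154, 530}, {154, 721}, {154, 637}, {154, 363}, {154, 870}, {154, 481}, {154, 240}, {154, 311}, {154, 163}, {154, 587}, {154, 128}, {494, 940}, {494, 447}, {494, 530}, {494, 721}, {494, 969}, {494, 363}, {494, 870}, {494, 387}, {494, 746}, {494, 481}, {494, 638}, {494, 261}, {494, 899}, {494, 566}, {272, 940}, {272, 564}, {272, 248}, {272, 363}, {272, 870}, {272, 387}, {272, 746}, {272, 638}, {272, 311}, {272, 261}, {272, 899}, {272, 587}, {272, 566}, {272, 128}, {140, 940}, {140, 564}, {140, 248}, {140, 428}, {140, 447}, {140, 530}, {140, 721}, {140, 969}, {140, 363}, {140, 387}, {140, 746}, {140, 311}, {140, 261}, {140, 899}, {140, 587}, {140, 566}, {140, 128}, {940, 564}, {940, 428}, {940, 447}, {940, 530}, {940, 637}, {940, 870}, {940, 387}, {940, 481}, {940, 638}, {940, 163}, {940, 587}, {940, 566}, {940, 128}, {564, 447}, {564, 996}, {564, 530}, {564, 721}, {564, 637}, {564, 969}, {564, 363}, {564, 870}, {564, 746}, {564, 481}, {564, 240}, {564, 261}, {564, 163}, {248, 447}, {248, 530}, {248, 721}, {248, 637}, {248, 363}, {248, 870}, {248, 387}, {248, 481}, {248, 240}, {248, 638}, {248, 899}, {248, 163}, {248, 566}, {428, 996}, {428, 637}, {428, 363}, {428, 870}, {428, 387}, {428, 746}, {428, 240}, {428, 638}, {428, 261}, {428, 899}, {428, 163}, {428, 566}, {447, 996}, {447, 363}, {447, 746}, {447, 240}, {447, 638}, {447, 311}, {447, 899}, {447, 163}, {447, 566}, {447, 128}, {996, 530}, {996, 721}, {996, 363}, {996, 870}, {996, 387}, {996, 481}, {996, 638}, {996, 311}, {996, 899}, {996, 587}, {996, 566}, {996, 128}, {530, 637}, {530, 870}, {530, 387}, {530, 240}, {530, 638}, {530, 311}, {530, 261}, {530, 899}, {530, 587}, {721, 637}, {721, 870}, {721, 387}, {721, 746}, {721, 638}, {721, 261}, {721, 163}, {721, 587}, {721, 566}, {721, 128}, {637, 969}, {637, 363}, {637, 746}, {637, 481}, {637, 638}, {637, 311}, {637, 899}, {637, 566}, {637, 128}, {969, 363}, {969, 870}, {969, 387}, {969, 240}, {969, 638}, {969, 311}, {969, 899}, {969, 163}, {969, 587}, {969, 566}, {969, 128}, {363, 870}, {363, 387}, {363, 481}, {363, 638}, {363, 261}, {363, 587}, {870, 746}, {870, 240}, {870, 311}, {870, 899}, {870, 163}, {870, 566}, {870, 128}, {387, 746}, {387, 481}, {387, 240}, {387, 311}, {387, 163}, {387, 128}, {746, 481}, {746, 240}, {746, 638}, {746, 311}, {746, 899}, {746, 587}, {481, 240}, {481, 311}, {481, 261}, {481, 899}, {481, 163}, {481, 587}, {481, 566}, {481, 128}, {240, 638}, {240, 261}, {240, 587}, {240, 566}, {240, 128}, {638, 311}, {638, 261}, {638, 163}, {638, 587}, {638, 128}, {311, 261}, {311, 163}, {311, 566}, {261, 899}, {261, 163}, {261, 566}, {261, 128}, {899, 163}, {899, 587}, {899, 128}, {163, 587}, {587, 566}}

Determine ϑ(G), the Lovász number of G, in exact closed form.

Vertex 969 has 21 neighbors: 405, 381, 917, 843, 660, 443, 494, 140, 564, 637, 363, 870, 387, 240, 638, 311, 899, 163, 587, 566, 128.
N(405) = {381, 610, 843, 443, 154, 272, 940, 447, 996, 530, 721, 637, 969, 363, 387, 746, 240, 261, 899, 163, 566}, |N(405)| = 21.
deg(494) = 21; N(494) = {381, 193, 917, 610, 660, 443, 154, 940, 447, 530, 721, 969, 363, 870, 387, 746, 481, 638, 261, 899, 566}.
N(163) = {405, 381, 193, 917, 610, 154, 940, 564, 248, 428, 447, 721, 969, 870, 387, 481, 638, 311, 261, 899, 587}, |N(163)| = 21.
21-regular, N=36; Kneser-type, 2-subsets of [9].
Distinct eigenvalues (to 4 d.p.): [21.0, 1.0, -6.0].
ϑ = −N·λ_min/(λ_max−λ_min) = −36·(-6)/(21−(-6)) = 8.
= 8.00000… (decimal).

8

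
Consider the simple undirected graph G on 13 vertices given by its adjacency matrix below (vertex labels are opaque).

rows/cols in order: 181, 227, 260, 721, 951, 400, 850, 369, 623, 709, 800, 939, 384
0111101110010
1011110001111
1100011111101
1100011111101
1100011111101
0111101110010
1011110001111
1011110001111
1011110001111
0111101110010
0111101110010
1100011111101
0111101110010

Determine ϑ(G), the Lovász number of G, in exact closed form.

deg(384) = 8; N(384) = {227, 260, 721, 951, 850, 369, 623, 939}.
Vertex 181 has 8 neighbors: 227, 260, 721, 951, 850, 369, 623, 939.
Vertex 260 has 9 neighbors: 181, 227, 400, 850, 369, 623, 709, 800, 384.
deg(623) = 9; N(623) = {181, 260, 721, 951, 400, 709, 800, 939, 384}.
Complete 3-partite, parts [5, 4, 4]: perfect, ϑ = α = 5.
= 5.0000000… (decimal).
Sandwich: α(G)=5 ≤ ϑ(G)=5 ≤ χ(Ḡ)=5 (collapsed).

5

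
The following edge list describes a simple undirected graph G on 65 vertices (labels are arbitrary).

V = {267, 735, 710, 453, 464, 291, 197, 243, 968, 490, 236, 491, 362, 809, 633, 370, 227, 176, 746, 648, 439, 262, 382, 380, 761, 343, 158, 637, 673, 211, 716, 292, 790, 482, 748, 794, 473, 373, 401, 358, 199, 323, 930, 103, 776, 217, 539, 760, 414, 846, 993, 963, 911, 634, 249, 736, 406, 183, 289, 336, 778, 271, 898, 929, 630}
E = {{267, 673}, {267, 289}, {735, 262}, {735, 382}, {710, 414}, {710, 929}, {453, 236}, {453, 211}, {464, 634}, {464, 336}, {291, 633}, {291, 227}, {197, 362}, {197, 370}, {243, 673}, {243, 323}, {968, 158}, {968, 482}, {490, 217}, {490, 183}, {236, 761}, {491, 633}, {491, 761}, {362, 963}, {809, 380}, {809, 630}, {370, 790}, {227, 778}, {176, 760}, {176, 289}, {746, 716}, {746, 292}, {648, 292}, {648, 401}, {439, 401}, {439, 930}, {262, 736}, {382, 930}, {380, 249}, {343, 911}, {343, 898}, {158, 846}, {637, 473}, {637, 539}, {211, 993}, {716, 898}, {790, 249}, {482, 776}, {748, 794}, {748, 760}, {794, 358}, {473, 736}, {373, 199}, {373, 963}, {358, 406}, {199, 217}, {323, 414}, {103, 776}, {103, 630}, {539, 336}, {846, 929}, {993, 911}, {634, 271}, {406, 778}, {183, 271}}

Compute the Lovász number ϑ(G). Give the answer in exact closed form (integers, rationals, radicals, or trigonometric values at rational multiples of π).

65*cos(pi/65)/(cos(pi/65) + 1)

deg(634) = 2; N(634) = {464, 271}.
N(630) = {809, 103}, |N(630)| = 2.
Vertex 473 has 2 neighbors: 637, 736.
Vertex 323 has 2 neighbors: 243, 414.
Every vertex has degree 2 (N=65); a single 65-cycle (edge-transitive).
spec(A) ≈ [2.0, 1.991, 1.963, 1.916, 1.852, 1.771, 1.673, 1.559, 1.431, 1.29, 1.136, 0.972, 0.799, 0.618, 0.432, 0.241, 0.048, -0.145, -0.337, -0.525, -0.709, -0.886, -1.055, -1.214, -1.362, -1.497, -1.618, -1.724, -1.814, -1.887, -1.942, -1.979, -1.998] (distinct, 3 d.p.).
ϑ = −N·λ_min/(λ_max−λ_min) = −65·(-2*cos(pi/65))/(2−(-2*cos(pi/65))) = 65*cos(pi/65)/(cos(pi/65) + 1).
ϑ(G) ≈ 32.48101.
Sandwich: α(G)=32 ≤ ϑ(G)=65*cos(pi/65)/(cos(pi/65) + 1) ≤ χ(Ḡ)=33 (both strict).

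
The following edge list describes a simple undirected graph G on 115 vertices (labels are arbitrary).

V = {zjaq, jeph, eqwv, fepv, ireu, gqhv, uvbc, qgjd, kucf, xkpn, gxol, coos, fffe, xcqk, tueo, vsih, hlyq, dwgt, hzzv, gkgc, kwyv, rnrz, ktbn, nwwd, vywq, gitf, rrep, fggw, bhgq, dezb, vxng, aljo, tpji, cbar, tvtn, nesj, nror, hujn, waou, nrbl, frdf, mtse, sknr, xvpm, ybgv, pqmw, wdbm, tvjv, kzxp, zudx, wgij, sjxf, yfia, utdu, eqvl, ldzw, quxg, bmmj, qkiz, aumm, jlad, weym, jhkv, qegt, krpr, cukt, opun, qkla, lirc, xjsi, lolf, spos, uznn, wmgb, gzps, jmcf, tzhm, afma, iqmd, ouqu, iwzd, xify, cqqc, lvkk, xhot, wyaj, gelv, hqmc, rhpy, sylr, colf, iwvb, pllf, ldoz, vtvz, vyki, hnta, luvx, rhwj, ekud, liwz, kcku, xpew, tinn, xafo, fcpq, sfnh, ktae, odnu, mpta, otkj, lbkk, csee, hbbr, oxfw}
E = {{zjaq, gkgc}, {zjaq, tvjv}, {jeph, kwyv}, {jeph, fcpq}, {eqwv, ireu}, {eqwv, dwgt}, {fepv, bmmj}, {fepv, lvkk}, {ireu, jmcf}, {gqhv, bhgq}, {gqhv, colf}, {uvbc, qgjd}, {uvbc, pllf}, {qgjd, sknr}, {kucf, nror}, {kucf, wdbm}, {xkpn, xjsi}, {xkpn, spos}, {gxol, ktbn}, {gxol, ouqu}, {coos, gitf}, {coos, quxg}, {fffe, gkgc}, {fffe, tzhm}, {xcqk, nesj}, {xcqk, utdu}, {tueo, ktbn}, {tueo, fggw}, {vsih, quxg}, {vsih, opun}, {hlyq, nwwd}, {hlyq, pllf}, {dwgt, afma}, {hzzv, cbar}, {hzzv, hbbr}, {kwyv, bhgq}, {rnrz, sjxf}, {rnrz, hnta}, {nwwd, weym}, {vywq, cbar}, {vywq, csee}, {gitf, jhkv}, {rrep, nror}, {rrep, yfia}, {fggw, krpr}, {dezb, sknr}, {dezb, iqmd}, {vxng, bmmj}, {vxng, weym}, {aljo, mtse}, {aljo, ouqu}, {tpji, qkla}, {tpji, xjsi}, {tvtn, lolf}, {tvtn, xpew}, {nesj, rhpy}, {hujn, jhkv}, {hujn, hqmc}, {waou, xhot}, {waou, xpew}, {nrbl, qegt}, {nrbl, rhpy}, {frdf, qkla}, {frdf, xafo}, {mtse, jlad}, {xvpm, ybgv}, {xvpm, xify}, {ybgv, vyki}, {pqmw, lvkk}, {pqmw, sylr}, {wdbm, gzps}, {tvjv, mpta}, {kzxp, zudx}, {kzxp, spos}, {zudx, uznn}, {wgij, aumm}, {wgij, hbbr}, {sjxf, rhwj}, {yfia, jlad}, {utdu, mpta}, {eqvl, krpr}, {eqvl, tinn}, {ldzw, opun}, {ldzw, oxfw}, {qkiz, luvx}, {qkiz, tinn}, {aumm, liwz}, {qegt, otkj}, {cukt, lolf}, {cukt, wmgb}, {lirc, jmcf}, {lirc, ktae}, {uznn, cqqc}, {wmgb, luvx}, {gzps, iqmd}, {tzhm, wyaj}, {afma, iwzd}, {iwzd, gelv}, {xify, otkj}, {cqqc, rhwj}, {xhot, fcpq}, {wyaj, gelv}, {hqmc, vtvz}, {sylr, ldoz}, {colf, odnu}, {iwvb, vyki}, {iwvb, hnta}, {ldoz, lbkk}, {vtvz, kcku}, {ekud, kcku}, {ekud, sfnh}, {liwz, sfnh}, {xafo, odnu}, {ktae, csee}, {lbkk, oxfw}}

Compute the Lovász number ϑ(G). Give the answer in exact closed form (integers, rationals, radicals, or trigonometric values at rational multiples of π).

115*cos(pi/115)/(cos(pi/115) + 1)

deg(xify) = 2; N(xify) = {xvpm, otkj}.
Vertex nesj has 2 neighbors: xcqk, rhpy.
Vertex nwwd has 2 neighbors: hlyq, weym.
Vertex coos has 2 neighbors: gitf, quxg.
2-regular, N=115; this is C_{115}, the 115-cycle.
The 58 distinct eigenvalues: [2.0, 1.997, 1.988, 1.973, 1.952, 1.926, 1.893, 1.856, 1.812, 1.763, 1.709, 1.65, 1.585, 1.516, 1.443, 1.365, 1.283, 1.198, 1.108, 1.016, 0.92, 0.822, 0.721, 0.618, 0.513, 0.407, 0.299, 0.191, 0.082, -0.027, -0.136, -0.245, -0.353, -0.46, -0.566, -0.67, -0.772, -0.871, -0.968, -1.062, -1.153, -1.241, -1.325, -1.405, -1.48, -1.551, -1.618, -1.68, -1.737, -1.788, -1.834, -1.875, -1.91, -1.94, -1.964, -1.981, -1.993, -1.999].
−115·(-2*cos(pi/115)) / ((2)−(-2*cos(pi/115))) = 115*cos(pi/115)/(cos(pi/115) + 1) = ϑ(G).
= 57.48927083… (decimal).
Lovász sandwich 57 ≤ 115*cos(pi/115)/(cos(pi/115) + 1) ≤ 58: both strict.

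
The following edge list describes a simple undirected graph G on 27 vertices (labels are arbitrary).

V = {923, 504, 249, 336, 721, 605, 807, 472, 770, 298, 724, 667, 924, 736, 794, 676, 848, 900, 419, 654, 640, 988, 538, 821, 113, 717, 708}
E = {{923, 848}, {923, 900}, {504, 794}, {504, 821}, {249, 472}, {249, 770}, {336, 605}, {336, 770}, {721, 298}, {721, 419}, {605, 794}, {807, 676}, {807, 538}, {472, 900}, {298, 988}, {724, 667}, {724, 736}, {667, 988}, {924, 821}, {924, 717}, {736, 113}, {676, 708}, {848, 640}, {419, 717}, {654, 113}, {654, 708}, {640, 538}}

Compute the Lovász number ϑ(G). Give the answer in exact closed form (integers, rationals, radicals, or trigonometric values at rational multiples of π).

27*cos(pi/27)/(cos(pi/27) + 1)

Vertex 721 has 2 neighbors: 298, 419.
Vertex 736 has 2 neighbors: 724, 113.
N(848) = {923, 640}, |N(848)| = 2.
deg(113) = 2; N(113) = {736, 654}.
Every vertex has degree 2 (N=27); a single 27-cycle (edge-transitive).
spec(A) ≈ [2.0, 1.94609, 1.78727, 1.53209, 1.19432, 0.79216, 0.3473, -0.11629, -0.57361, -1.0, -1.37248, -1.67098, -1.87939, -1.98648] (distinct, 5 d.p.).
λ_max=2, λ_min=-2*cos(pi/27); ϑ = −27·λ_min/(λ_max−λ_min) = 27*cos(pi/27)/(cos(pi/27) + 1).
ϑ(G) ≈ 13.4542.
Sandwich: α(G)=13 ≤ ϑ(G)=27*cos(pi/27)/(cos(pi/27) + 1) ≤ χ(Ḡ)=14 (both strict).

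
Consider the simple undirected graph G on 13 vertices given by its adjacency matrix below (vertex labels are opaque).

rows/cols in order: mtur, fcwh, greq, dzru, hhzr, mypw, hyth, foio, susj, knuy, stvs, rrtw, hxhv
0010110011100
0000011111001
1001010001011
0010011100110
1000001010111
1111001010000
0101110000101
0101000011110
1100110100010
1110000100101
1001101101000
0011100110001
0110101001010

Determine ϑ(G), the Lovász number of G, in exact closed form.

deg(stvs) = 6; N(stvs) = {mtur, dzru, hhzr, hyth, foio, knuy}.
deg(dzru) = 6; N(dzru) = {greq, mypw, hyth, foio, stvs, rrtw}.
Vertex greq has 6 neighbors: mtur, dzru, mypw, knuy, rrtw, hxhv.
deg(foio) = 6; N(foio) = {fcwh, dzru, susj, knuy, stvs, rrtw}.
13-vertex 6-regular graph: Paley(13): SR with (k,λ,μ)=(6,2,3).
A has 3 distinct eigenvalues ≈ [6.0, 1.3028, -2.3028].
Lovász (edge-transitive): ϑ = −13·(-sqrt(13)/2 - 1/2)/((6)−(-sqrt(13)/2 - 1/2)) = sqrt(13).
ϑ(G) ≈ 3.60555128.

sqrt(13)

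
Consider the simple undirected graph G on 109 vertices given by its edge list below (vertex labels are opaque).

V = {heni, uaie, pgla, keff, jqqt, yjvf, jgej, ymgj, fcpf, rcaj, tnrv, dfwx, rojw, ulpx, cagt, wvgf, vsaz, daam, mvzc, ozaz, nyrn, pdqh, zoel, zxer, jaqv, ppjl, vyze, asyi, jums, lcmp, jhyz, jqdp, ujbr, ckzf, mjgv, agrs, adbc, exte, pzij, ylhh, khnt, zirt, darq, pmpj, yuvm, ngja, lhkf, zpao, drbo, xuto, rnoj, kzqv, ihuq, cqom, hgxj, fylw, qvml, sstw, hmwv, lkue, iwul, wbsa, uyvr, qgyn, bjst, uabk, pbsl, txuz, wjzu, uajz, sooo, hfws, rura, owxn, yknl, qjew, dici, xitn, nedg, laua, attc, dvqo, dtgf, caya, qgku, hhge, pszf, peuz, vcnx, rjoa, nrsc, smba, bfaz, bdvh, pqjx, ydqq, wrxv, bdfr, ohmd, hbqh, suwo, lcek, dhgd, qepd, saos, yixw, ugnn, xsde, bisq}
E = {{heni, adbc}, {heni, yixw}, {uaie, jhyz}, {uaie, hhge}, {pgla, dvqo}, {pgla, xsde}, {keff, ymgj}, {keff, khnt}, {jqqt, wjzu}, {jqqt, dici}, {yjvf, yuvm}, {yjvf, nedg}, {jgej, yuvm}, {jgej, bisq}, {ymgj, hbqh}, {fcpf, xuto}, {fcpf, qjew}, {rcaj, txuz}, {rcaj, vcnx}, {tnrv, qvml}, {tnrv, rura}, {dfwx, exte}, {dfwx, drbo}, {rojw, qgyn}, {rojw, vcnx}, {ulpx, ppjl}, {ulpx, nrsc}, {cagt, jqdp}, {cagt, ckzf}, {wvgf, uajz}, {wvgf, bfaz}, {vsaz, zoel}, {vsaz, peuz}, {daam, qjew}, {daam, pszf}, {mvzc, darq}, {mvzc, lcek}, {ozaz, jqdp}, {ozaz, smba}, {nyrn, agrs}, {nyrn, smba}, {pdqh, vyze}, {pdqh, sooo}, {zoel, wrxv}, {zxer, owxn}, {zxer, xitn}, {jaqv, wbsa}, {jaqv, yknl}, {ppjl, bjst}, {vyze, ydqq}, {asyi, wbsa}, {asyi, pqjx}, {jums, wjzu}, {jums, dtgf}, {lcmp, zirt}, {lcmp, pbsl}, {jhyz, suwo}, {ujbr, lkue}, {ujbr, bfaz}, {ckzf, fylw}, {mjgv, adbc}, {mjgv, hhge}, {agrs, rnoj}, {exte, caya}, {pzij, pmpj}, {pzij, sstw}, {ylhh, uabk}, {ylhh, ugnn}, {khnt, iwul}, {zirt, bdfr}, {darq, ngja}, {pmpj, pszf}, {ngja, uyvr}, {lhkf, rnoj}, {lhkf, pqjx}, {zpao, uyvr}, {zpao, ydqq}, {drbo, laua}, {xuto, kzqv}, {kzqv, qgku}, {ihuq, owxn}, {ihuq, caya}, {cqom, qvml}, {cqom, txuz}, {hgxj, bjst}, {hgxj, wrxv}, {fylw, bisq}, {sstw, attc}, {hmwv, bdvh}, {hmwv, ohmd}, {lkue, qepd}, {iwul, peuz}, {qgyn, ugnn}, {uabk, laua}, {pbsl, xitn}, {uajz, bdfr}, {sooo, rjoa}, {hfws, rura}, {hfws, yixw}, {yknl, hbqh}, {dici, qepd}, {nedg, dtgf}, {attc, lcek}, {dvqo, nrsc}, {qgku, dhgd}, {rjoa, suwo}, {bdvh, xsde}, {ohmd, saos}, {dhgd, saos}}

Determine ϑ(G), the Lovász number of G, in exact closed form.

109*cos(pi/109)/(cos(pi/109) + 1)

deg(qvml) = 2; N(qvml) = {tnrv, cqom}.
deg(qepd) = 2; N(qepd) = {lkue, dici}.
N(ohmd) = {hmwv, saos}, |N(ohmd)| = 2.
N(ugnn) = {ylhh, qgyn}, |N(ugnn)| = 2.
Every vertex has degree 2 (N=109); a single 109-cycle (edge-transitive).
spec(A) ≈ [2.0, 1.997, 1.987, 1.97, 1.947, 1.918, 1.882, 1.839, 1.791, 1.737, 1.677, 1.611, 1.54, 1.464, 1.383, 1.298, 1.208, 1.114, 1.017, 0.916, 0.812, 0.705, 0.596, 0.485, 0.372, 0.259, 0.144, 0.029, -0.086, -0.201, -0.316, -0.429, -0.541, -0.651, -0.759, -0.864, -0.967, -1.066, -1.162, -1.253, -1.341, -1.424, -1.503, -1.576, -1.645, -1.708, -1.765, -1.816, -1.861, -1.9, -1.933, -1.959, -1.979, -1.993, -1.999] (distinct, 3 d.p.).
Lovász: ϑ = −109(-2*cos(pi/109))/(2+-(-1)*2*cos(pi/109)) = 109*cos(pi/109)/(cos(pi/109) + 1).
Numerically 54.48868.
Check 54 ≤ 109*cos(pi/109)/(cos(pi/109) + 1) ≤ 55: both strict.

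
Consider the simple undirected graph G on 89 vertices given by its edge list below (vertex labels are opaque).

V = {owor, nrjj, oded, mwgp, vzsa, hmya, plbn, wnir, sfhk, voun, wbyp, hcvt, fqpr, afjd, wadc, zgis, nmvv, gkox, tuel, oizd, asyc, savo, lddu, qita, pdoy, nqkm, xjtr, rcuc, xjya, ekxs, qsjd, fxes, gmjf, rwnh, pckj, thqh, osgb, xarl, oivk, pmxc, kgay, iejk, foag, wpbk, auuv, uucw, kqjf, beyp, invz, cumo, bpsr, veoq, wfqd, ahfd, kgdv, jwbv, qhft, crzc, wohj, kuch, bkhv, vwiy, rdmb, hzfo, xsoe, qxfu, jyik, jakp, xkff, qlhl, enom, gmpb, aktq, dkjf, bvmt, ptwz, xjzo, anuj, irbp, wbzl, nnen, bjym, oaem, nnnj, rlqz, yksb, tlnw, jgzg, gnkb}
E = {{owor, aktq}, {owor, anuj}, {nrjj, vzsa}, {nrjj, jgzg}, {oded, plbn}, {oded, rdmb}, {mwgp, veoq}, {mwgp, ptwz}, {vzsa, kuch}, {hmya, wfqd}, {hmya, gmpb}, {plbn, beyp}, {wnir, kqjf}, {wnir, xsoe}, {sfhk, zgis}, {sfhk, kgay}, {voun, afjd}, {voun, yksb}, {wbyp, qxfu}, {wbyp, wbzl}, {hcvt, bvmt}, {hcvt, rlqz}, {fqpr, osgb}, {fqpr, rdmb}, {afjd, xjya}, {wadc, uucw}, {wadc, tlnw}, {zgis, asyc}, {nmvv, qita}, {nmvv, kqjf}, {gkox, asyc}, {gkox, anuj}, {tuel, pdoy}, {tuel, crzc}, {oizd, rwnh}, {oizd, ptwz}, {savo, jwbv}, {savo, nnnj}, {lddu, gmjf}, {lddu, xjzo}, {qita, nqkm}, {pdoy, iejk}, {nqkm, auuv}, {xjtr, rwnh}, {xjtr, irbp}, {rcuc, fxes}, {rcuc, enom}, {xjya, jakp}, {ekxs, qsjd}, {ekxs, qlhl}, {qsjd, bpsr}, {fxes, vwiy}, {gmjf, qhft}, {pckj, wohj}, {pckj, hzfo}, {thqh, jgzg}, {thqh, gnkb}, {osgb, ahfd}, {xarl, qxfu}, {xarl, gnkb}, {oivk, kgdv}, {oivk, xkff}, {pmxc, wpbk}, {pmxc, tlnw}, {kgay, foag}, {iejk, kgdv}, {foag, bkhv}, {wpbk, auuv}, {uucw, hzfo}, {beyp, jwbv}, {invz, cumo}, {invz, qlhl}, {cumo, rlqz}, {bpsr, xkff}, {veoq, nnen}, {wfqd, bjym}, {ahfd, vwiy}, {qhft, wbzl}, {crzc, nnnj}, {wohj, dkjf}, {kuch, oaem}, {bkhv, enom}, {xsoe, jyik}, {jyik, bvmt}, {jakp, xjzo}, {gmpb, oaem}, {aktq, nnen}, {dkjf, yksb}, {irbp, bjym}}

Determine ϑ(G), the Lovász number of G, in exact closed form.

89*cos(pi/89)/(cos(pi/89) + 1)

Vertex plbn has 2 neighbors: oded, beyp.
N(wbzl) = {wbyp, qhft}, |N(wbzl)| = 2.
N(uucw) = {wadc, hzfo}, |N(uucw)| = 2.
deg(nmvv) = 2; N(nmvv) = {qita, kqjf}.
G on 89 vertices is 2-regular; a single 89-cycle (edge-transitive).
A has 45 distinct eigenvalues ≈ [2.0, 1.995, 1.98, 1.955, 1.921, 1.877, 1.823, 1.761, 1.689, 1.61, 1.522, 1.427, 1.324, 1.215, 1.1, 0.98, 0.854, 0.724, 0.591, 0.455, 0.316, 0.176, 0.035, -0.106, -0.246, -0.386, -0.523, -0.658, -0.79, -0.917, -1.04, -1.158, -1.27, -1.376, -1.475, -1.567, -1.651, -1.726, -1.793, -1.851, -1.9, -1.939, -1.969, -1.989, -1.999].
ϑ = −N·λ_min/(λ_max−λ_min) = −89·(-2*cos(pi/89))/(2−(-2*cos(pi/89))) = 89*cos(pi/89)/(cos(pi/89) + 1).
≈ 44.486135317 (to 9 d.p.).
44 ≤ 89*cos(pi/89)/(cos(pi/89) + 1) ≤ 45: both strict.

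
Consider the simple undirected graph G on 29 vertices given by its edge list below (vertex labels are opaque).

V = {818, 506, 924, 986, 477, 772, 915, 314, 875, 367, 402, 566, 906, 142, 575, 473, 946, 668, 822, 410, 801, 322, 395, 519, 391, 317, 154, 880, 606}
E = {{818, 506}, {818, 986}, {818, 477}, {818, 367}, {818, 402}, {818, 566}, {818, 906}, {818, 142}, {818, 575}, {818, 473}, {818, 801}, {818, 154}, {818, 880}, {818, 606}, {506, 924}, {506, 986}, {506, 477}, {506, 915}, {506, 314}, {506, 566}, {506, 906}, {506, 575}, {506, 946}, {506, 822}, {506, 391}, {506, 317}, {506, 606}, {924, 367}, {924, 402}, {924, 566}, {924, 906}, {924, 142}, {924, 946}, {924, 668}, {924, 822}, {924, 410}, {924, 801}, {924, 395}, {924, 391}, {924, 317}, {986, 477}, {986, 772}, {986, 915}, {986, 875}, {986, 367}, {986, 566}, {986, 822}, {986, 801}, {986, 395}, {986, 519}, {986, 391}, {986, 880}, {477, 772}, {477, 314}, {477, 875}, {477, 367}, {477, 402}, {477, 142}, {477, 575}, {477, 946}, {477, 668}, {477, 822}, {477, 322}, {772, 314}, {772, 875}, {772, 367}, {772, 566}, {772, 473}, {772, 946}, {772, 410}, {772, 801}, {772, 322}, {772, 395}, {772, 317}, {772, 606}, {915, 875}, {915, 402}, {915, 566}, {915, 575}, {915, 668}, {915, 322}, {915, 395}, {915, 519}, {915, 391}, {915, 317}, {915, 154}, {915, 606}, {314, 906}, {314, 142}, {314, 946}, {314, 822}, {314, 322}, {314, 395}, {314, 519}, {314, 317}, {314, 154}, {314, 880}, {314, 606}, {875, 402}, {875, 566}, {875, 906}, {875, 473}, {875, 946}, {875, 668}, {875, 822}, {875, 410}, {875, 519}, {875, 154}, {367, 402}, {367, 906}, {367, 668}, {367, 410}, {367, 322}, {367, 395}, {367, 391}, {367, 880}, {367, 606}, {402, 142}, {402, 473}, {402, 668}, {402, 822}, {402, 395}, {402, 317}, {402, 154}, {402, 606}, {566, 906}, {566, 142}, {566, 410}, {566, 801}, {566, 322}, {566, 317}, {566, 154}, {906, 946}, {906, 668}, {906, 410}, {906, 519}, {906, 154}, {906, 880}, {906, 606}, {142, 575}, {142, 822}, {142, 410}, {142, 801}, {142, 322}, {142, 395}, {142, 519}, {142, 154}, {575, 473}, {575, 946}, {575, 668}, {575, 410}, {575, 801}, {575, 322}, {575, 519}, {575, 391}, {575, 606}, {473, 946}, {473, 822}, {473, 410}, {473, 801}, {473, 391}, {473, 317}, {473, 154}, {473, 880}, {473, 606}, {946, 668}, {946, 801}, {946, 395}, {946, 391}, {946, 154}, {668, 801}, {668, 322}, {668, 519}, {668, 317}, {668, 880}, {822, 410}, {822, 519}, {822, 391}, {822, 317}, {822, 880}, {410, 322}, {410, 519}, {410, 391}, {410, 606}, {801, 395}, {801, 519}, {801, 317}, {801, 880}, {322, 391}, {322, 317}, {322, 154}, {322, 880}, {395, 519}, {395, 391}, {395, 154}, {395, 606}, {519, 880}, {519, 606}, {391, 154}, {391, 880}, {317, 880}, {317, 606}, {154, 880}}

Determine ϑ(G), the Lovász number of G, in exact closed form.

sqrt(29)

Vertex 142 has 14 neighbors: 818, 924, 477, 314, 402, 566, 575, 822, 410, 801, 322, 395, 519, 154.
deg(391) = 14; N(391) = {506, 924, 986, 915, 367, 575, 473, 946, 822, 410, 322, 395, 154, 880}.
deg(946) = 14; N(946) = {506, 924, 477, 772, 314, 875, 906, 575, 473, 668, 801, 395, 391, 154}.
Vertex 575 has 14 neighbors: 818, 506, 477, 915, 142, 473, 946, 668, 410, 801, 322, 519, 391, 606.
29-vertex 14-regular graph: Paley(29): SR with (k,λ,μ)=(14,6,7).
spec(A) ≈ [14.0, 2.19258, -3.19258] (distinct, 5 d.p.).
Lovász: ϑ = −29(-sqrt(29)/2 - 1/2)/(14+-(-sqrt(29)/2 - 1/2)) = sqrt(29).
= 5.385164807… (decimal).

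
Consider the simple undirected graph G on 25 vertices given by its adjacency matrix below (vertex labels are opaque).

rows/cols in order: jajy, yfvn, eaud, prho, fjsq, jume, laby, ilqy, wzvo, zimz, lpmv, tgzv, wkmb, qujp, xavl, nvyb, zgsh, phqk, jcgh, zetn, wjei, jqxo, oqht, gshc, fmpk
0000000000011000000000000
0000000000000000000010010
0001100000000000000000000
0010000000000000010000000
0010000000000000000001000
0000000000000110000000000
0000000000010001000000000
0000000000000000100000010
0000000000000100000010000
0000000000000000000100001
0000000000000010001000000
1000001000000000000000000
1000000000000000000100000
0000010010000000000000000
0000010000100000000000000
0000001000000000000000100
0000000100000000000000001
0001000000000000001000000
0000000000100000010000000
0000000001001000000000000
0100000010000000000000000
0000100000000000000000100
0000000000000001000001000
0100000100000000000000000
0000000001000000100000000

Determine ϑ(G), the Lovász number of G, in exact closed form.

25*cos(pi/25)/(cos(pi/25) + 1)

N(tgzv) = {jajy, laby}, |N(tgzv)| = 2.
N(jume) = {qujp, xavl}, |N(jume)| = 2.
Vertex fjsq has 2 neighbors: eaud, jqxo.
Vertex fmpk has 2 neighbors: zimz, zgsh.
Every vertex has degree 2 (N=25); the odd cycle C_{25}.
Distinct eigenvalues (to 5 d.p.): [2.0, 1.93717, 1.75261, 1.45794, 1.07165, 0.61803, 0.12558, -0.37476, -0.85156, -1.27485, -1.61803, -1.85955, -1.98423].
ϑ = −N·λ_min/(λ_max−λ_min) = −25·(-2*cos(pi/25))/(2−(-2*cos(pi/25))) = 25*cos(pi/25)/(cos(pi/25) + 1).
Numerically 12.4505218.
Sandwich: α(G)=12 ≤ ϑ(G)=25*cos(pi/25)/(cos(pi/25) + 1) ≤ χ(Ḡ)=13 (both strict).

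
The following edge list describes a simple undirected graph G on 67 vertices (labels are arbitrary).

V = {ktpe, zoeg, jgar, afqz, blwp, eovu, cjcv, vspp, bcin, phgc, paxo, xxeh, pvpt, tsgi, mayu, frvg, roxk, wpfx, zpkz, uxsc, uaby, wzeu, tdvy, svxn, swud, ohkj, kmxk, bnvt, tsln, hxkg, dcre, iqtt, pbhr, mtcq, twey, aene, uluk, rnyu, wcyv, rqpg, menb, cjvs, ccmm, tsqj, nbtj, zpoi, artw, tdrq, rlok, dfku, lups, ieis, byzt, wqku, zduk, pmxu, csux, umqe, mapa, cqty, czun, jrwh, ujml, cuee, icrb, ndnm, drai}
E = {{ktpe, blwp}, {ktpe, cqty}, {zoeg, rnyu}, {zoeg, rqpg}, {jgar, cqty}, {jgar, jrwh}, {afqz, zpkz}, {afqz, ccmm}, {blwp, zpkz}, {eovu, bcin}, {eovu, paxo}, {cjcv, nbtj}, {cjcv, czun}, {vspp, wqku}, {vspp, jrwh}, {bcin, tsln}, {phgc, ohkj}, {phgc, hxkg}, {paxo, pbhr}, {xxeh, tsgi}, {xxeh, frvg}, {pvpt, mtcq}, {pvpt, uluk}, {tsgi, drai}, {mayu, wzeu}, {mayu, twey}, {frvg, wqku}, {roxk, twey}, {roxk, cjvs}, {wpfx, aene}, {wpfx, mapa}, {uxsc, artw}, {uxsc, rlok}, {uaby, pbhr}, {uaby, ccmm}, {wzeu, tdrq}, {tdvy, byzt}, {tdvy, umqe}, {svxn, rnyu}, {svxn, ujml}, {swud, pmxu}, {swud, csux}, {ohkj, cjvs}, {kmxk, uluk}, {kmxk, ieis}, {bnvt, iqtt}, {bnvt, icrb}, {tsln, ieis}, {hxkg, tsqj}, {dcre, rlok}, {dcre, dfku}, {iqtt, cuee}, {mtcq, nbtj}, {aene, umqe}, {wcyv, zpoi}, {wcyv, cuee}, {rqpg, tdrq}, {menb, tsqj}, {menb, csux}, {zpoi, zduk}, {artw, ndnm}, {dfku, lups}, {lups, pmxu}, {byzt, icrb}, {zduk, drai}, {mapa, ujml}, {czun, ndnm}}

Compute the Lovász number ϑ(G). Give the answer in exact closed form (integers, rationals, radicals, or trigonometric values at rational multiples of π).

deg(cuee) = 2; N(cuee) = {iqtt, wcyv}.
N(jrwh) = {jgar, vspp}, |N(jrwh)| = 2.
deg(zpkz) = 2; N(zpkz) = {afqz, blwp}.
Vertex jgar has 2 neighbors: cqty, jrwh.
deg(v) = 2 for all v (|V|=67); the odd cycle C_{67}.
A has 34 distinct eigenvalues ≈ [2.0, 1.991212, 1.964925, 1.92137, 1.860931, 1.784137, 1.691664, 1.584325, 1.463063, 1.328943, 1.183144, 1.026948, 0.861727, 0.688934, 0.510086, 0.326755, 0.140552, -0.046885, -0.233911, -0.418881, -0.600169, -0.776184, -0.945377, -1.106262, -1.257426, -1.397539, -1.52537, -1.639797, -1.739813, -1.824539, -1.893231, -1.945286, -1.980245, -1.997802].
−67·(-2*cos(pi/67)) / ((2)−(-2*cos(pi/67))) = 67*cos(pi/67)/(cos(pi/67) + 1) = ϑ(G).
Numerically 33.4816.
Sandwich: α(G)=33 ≤ ϑ(G)=67*cos(pi/67)/(cos(pi/67) + 1) ≤ χ(Ḡ)=34 (both strict).

67*cos(pi/67)/(cos(pi/67) + 1)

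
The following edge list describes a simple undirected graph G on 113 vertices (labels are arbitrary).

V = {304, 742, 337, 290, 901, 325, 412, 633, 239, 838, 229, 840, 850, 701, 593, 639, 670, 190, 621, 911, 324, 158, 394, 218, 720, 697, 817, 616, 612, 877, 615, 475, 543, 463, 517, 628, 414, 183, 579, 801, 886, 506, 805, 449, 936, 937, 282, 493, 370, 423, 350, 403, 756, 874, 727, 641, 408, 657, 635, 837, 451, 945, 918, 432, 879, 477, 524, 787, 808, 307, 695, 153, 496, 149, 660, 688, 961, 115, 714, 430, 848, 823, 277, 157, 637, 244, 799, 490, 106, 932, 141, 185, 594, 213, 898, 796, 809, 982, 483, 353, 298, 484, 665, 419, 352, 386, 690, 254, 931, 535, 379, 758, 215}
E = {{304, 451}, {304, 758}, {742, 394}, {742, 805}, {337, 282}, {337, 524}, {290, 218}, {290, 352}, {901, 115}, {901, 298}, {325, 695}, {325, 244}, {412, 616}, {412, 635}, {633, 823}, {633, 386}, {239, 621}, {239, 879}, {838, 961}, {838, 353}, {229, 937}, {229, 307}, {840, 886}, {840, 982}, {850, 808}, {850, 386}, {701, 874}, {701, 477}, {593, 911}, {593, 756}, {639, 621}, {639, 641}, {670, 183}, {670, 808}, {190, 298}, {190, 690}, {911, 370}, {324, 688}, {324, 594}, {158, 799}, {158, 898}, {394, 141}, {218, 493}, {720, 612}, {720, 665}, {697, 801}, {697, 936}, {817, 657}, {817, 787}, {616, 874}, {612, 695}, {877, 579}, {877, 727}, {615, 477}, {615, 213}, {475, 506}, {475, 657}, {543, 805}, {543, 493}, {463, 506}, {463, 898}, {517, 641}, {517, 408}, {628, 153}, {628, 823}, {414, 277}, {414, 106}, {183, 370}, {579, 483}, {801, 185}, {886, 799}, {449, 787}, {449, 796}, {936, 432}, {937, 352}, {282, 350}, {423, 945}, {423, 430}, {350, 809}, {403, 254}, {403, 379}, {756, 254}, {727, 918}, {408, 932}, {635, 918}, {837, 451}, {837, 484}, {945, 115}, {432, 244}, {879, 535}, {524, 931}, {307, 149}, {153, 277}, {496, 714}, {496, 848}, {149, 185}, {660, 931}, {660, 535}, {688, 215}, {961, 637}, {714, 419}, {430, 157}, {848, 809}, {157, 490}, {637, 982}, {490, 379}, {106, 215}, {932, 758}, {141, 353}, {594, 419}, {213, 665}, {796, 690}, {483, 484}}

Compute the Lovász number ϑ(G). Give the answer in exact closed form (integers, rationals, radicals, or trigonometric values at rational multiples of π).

113*cos(pi/113)/(cos(pi/113) + 1)

Vertex 799 has 2 neighbors: 158, 886.
N(695) = {325, 612}, |N(695)| = 2.
N(414) = {277, 106}, |N(414)| = 2.
deg(886) = 2; N(886) = {840, 799}.
deg(v) = 2 for all v (|V|=113); the odd cycle C_{113}.
Distinct eigenvalues (to 3 d.p.): [2.0, 1.997, 1.988, 1.972, 1.951, 1.923, 1.89, 1.85, 1.805, 1.755, 1.699, 1.637, 1.571, 1.5, 1.424, 1.344, 1.259, 1.171, 1.079, 0.984, 0.886, 0.785, 0.681, 0.576, 0.468, 0.359, 0.25, 0.139, 0.028, -0.083, -0.194, -0.305, -0.414, -0.522, -0.629, -0.733, -0.835, -0.935, -1.032, -1.126, -1.216, -1.302, -1.384, -1.462, -1.536, -1.605, -1.669, -1.727, -1.781, -1.829, -1.871, -1.907, -1.938, -1.962, -1.981, -1.993, -1.999].
ϑ = −N·λ_min/(λ_max−λ_min) = −113·(-2*cos(pi/113))/(2−(-2*cos(pi/113))) = 113*cos(pi/113)/(cos(pi/113) + 1).
≈ 56.48908 (to 5 d.p.).
Sandwich: α(G)=56 ≤ ϑ(G)=113*cos(pi/113)/(cos(pi/113) + 1) ≤ χ(Ḡ)=57 (both strict).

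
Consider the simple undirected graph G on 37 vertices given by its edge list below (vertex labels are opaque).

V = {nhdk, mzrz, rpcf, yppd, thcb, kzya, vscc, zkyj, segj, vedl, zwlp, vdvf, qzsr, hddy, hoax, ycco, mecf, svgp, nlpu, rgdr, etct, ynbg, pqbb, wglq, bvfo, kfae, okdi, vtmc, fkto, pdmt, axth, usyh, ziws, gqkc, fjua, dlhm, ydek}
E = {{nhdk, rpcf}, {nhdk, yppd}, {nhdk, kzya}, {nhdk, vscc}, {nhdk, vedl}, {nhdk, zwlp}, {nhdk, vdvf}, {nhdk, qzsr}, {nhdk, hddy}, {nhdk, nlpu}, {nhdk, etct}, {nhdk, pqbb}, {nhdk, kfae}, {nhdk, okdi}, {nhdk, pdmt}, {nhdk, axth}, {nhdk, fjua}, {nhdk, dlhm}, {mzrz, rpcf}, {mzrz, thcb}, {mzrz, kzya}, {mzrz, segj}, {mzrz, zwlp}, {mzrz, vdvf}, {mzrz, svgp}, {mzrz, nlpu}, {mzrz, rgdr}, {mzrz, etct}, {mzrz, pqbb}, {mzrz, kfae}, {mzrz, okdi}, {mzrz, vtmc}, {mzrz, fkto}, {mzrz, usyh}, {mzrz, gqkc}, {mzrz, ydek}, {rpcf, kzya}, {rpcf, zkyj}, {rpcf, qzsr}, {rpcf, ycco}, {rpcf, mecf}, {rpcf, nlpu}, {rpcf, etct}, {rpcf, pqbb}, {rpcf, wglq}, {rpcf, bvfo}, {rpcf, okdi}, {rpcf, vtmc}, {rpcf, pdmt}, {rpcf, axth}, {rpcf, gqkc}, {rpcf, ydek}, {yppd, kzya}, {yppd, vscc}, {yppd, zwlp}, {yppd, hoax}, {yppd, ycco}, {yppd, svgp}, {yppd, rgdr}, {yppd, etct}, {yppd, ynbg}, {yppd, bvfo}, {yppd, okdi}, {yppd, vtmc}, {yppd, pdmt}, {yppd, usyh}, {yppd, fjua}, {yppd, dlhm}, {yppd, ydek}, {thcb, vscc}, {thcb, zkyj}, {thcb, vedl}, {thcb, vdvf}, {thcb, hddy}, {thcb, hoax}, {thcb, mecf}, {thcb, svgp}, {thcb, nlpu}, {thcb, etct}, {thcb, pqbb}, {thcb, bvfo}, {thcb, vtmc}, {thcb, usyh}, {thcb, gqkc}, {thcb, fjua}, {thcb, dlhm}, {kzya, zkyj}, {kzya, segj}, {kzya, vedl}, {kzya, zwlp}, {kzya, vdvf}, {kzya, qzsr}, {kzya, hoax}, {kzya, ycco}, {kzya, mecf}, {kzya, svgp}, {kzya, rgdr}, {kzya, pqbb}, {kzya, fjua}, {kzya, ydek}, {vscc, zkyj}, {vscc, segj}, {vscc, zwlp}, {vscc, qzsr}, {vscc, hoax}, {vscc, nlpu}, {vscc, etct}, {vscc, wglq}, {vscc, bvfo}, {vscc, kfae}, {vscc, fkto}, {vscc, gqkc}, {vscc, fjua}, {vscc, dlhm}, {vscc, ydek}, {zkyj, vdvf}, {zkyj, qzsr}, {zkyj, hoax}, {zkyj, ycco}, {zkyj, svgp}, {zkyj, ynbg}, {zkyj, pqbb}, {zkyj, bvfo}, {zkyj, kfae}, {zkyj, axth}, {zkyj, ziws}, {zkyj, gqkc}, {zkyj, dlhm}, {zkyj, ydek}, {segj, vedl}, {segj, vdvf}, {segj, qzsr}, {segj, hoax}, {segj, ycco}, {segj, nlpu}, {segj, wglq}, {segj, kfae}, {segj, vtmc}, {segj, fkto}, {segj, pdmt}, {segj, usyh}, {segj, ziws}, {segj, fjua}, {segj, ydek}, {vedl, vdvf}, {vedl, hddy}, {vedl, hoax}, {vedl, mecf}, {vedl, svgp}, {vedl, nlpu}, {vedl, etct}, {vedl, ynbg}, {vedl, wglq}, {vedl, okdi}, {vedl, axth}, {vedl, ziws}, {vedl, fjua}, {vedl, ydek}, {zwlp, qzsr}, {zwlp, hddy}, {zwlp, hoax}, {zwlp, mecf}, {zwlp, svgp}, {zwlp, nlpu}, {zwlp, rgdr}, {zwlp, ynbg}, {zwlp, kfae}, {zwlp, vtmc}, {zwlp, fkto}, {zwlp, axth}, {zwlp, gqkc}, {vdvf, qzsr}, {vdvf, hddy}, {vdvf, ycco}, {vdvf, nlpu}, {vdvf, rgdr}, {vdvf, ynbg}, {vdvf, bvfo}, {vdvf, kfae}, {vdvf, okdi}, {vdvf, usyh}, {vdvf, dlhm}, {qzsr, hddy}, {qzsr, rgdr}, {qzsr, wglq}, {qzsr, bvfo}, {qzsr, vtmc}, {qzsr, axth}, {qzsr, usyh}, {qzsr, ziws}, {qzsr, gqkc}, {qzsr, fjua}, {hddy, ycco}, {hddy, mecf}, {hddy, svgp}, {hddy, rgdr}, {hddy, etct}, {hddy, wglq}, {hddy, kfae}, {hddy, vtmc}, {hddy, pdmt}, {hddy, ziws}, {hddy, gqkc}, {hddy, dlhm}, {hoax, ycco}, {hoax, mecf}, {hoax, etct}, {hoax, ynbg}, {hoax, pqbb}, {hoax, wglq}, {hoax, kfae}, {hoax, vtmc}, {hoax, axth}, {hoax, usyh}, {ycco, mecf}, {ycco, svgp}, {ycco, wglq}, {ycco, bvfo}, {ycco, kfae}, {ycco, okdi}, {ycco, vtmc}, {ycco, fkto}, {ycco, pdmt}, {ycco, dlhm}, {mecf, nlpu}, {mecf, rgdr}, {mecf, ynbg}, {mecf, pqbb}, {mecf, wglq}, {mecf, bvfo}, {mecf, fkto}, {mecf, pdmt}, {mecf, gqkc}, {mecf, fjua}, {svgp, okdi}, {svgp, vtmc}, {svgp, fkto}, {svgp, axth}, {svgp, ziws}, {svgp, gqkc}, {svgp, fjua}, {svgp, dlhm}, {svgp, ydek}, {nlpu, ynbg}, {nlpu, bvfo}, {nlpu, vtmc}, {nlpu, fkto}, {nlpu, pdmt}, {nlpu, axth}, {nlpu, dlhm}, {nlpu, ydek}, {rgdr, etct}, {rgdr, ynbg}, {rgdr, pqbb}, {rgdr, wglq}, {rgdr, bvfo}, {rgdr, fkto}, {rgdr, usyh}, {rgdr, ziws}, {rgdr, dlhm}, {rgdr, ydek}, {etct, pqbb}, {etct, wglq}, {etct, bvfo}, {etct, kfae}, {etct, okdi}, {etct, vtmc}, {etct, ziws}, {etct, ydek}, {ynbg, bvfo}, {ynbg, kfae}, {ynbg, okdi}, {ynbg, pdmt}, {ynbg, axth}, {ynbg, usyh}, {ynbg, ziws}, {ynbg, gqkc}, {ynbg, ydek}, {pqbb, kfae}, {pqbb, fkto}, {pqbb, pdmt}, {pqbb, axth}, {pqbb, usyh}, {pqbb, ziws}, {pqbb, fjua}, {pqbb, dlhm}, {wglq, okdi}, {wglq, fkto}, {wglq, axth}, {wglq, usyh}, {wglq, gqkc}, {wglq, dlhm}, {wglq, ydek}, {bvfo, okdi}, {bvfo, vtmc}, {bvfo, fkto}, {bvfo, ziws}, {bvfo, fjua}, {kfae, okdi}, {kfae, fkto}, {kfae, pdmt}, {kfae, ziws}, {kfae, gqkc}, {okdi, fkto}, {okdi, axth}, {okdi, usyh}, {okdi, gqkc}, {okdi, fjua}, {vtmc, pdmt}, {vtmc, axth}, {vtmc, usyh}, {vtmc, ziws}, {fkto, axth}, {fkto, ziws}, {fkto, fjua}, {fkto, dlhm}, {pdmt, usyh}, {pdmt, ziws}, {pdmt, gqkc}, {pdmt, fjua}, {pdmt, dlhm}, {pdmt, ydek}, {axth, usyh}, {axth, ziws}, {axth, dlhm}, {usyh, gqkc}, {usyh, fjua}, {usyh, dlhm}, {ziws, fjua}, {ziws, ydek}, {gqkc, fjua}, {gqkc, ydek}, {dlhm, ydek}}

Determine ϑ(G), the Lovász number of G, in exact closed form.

N(vedl) = {nhdk, thcb, kzya, segj, vdvf, hddy, hoax, mecf, svgp, nlpu, etct, ynbg, wglq, okdi, axth, ziws, fjua, ydek}, |N(vedl)| = 18.
deg(rgdr) = 18; N(rgdr) = {mzrz, yppd, kzya, zwlp, vdvf, qzsr, hddy, mecf, etct, ynbg, pqbb, wglq, bvfo, fkto, usyh, ziws, dlhm, ydek}.
Vertex pdmt has 18 neighbors: nhdk, rpcf, yppd, segj, hddy, ycco, mecf, nlpu, ynbg, pqbb, kfae, vtmc, usyh, ziws, gqkc, fjua, dlhm, ydek.
deg(ziws) = 18; N(ziws) = {zkyj, segj, vedl, qzsr, hddy, svgp, rgdr, etct, ynbg, pqbb, bvfo, kfae, vtmc, fkto, pdmt, axth, fjua, ydek}.
Regular of degree 18 on 37 vertices: Paley(37): SR with (k,λ,μ)=(18,8,9).
Distinct eigenvalues (to 4 d.p.): [18.0, 2.5414, -3.5414].
ϑ = −N·λ_min/(λ_max−λ_min) = −37·(-sqrt(37)/2 - 1/2)/(18−(-sqrt(37)/2 - 1/2)) = sqrt(37).
= 6.082763… (decimal).

sqrt(37)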